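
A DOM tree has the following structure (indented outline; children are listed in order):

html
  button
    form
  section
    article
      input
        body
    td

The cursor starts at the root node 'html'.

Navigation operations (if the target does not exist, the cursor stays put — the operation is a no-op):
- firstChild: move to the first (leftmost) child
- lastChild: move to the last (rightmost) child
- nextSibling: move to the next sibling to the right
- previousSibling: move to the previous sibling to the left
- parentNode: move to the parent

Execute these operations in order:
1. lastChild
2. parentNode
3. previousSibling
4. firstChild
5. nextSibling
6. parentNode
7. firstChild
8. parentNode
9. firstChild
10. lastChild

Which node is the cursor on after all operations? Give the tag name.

Answer: form

Derivation:
After 1 (lastChild): section
After 2 (parentNode): html
After 3 (previousSibling): html (no-op, stayed)
After 4 (firstChild): button
After 5 (nextSibling): section
After 6 (parentNode): html
After 7 (firstChild): button
After 8 (parentNode): html
After 9 (firstChild): button
After 10 (lastChild): form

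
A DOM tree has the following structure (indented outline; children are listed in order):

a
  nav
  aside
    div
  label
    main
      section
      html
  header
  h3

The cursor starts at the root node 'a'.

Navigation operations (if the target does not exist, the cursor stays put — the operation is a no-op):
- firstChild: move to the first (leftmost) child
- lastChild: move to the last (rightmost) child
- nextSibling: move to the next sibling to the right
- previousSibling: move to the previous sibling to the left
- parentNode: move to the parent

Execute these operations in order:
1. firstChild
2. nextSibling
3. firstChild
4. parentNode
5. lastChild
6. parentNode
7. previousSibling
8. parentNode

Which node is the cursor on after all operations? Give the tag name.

After 1 (firstChild): nav
After 2 (nextSibling): aside
After 3 (firstChild): div
After 4 (parentNode): aside
After 5 (lastChild): div
After 6 (parentNode): aside
After 7 (previousSibling): nav
After 8 (parentNode): a

Answer: a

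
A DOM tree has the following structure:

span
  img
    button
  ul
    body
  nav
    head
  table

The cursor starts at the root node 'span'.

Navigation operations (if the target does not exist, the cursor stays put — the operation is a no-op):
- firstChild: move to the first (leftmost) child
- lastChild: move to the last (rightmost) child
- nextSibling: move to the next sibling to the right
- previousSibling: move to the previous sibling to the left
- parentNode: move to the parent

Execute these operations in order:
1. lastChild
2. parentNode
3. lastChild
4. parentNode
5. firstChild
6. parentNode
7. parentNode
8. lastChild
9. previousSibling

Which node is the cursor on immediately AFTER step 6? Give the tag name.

After 1 (lastChild): table
After 2 (parentNode): span
After 3 (lastChild): table
After 4 (parentNode): span
After 5 (firstChild): img
After 6 (parentNode): span

Answer: span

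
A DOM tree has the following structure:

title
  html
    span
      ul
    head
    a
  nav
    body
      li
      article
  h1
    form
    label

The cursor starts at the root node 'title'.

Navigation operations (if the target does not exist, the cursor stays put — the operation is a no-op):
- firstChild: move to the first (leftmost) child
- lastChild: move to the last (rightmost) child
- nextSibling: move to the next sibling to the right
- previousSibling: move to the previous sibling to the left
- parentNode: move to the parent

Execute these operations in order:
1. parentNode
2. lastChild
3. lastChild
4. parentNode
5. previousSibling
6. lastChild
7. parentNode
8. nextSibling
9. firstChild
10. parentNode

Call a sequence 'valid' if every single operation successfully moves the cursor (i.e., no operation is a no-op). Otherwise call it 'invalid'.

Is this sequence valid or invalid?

Answer: invalid

Derivation:
After 1 (parentNode): title (no-op, stayed)
After 2 (lastChild): h1
After 3 (lastChild): label
After 4 (parentNode): h1
After 5 (previousSibling): nav
After 6 (lastChild): body
After 7 (parentNode): nav
After 8 (nextSibling): h1
After 9 (firstChild): form
After 10 (parentNode): h1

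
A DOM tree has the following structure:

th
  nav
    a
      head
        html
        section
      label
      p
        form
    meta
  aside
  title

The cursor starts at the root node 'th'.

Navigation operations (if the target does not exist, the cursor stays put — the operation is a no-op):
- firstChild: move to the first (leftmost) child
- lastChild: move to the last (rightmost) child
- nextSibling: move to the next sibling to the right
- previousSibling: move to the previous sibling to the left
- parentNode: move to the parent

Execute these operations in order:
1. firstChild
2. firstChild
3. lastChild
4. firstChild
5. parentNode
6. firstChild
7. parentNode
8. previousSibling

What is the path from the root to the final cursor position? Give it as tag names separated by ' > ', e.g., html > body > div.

Answer: th > nav > a > label

Derivation:
After 1 (firstChild): nav
After 2 (firstChild): a
After 3 (lastChild): p
After 4 (firstChild): form
After 5 (parentNode): p
After 6 (firstChild): form
After 7 (parentNode): p
After 8 (previousSibling): label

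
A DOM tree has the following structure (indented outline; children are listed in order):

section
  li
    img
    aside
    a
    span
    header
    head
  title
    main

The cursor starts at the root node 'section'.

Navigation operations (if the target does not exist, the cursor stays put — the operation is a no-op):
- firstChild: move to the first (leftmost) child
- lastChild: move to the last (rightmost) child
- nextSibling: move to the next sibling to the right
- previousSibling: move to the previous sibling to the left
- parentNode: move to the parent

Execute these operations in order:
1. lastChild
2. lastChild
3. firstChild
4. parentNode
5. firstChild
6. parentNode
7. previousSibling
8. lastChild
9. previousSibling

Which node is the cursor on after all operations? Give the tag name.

After 1 (lastChild): title
After 2 (lastChild): main
After 3 (firstChild): main (no-op, stayed)
After 4 (parentNode): title
After 5 (firstChild): main
After 6 (parentNode): title
After 7 (previousSibling): li
After 8 (lastChild): head
After 9 (previousSibling): header

Answer: header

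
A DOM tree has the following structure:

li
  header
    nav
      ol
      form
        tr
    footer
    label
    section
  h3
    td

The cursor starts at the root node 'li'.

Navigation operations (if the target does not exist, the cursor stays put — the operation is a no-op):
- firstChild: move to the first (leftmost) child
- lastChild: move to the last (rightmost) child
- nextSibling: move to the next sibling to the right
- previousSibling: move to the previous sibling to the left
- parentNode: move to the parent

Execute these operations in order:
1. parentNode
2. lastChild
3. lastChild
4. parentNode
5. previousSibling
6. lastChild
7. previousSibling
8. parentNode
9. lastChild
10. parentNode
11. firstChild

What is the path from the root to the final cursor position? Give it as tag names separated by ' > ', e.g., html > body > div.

Answer: li > header > nav

Derivation:
After 1 (parentNode): li (no-op, stayed)
After 2 (lastChild): h3
After 3 (lastChild): td
After 4 (parentNode): h3
After 5 (previousSibling): header
After 6 (lastChild): section
After 7 (previousSibling): label
After 8 (parentNode): header
After 9 (lastChild): section
After 10 (parentNode): header
After 11 (firstChild): nav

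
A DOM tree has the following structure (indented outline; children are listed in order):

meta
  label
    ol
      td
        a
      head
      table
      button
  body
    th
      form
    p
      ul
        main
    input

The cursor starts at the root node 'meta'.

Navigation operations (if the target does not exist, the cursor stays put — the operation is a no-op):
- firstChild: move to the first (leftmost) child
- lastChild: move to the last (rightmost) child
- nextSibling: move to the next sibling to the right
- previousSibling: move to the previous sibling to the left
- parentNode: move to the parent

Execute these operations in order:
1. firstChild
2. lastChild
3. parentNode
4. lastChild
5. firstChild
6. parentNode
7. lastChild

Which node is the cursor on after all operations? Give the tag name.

After 1 (firstChild): label
After 2 (lastChild): ol
After 3 (parentNode): label
After 4 (lastChild): ol
After 5 (firstChild): td
After 6 (parentNode): ol
After 7 (lastChild): button

Answer: button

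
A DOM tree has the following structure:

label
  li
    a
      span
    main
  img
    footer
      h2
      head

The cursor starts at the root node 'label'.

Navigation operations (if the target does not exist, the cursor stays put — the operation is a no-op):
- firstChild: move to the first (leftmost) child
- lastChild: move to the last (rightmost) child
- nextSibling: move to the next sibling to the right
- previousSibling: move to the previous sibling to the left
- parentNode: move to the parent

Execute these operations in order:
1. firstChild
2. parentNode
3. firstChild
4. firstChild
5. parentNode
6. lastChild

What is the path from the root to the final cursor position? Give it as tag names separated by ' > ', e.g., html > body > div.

Answer: label > li > main

Derivation:
After 1 (firstChild): li
After 2 (parentNode): label
After 3 (firstChild): li
After 4 (firstChild): a
After 5 (parentNode): li
After 6 (lastChild): main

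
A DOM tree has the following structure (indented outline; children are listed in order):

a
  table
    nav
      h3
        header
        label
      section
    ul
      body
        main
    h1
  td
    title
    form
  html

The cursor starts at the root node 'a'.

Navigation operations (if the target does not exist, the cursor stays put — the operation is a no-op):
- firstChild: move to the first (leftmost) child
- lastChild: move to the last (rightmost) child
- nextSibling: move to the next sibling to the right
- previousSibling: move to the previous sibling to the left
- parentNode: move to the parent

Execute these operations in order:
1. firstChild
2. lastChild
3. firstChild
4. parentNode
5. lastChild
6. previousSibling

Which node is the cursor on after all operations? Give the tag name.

After 1 (firstChild): table
After 2 (lastChild): h1
After 3 (firstChild): h1 (no-op, stayed)
After 4 (parentNode): table
After 5 (lastChild): h1
After 6 (previousSibling): ul

Answer: ul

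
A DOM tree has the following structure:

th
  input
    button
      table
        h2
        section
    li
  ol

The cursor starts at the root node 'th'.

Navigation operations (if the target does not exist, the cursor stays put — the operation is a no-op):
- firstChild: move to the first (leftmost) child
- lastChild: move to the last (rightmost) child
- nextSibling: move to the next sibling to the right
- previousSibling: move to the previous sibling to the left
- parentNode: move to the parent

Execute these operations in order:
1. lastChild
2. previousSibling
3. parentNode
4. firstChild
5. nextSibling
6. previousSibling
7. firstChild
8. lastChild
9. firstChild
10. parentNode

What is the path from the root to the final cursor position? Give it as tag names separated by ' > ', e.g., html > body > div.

After 1 (lastChild): ol
After 2 (previousSibling): input
After 3 (parentNode): th
After 4 (firstChild): input
After 5 (nextSibling): ol
After 6 (previousSibling): input
After 7 (firstChild): button
After 8 (lastChild): table
After 9 (firstChild): h2
After 10 (parentNode): table

Answer: th > input > button > table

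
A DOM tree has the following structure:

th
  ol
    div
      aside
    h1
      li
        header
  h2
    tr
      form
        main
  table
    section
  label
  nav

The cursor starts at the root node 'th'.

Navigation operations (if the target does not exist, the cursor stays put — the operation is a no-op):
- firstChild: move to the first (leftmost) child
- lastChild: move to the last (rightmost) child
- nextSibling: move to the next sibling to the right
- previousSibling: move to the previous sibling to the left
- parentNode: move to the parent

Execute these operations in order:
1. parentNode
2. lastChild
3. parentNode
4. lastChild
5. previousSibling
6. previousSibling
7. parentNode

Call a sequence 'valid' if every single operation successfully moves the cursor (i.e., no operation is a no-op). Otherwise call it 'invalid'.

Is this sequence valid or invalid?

Answer: invalid

Derivation:
After 1 (parentNode): th (no-op, stayed)
After 2 (lastChild): nav
After 3 (parentNode): th
After 4 (lastChild): nav
After 5 (previousSibling): label
After 6 (previousSibling): table
After 7 (parentNode): th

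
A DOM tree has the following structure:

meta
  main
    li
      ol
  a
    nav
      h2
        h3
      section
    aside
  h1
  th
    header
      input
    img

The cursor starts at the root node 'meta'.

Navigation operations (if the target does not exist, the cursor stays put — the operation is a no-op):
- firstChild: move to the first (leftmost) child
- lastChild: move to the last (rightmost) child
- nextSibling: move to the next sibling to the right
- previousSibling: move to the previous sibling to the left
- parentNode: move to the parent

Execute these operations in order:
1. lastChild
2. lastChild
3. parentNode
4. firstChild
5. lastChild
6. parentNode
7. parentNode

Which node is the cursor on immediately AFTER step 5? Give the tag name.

After 1 (lastChild): th
After 2 (lastChild): img
After 3 (parentNode): th
After 4 (firstChild): header
After 5 (lastChild): input

Answer: input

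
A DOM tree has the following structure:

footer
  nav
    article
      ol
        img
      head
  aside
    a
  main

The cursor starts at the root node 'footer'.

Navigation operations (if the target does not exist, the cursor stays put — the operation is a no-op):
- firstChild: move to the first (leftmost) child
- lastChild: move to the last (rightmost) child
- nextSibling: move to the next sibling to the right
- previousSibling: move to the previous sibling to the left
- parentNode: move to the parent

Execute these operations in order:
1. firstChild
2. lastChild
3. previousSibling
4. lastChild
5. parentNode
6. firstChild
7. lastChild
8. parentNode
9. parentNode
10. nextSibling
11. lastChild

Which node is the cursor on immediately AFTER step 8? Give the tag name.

Answer: ol

Derivation:
After 1 (firstChild): nav
After 2 (lastChild): article
After 3 (previousSibling): article (no-op, stayed)
After 4 (lastChild): head
After 5 (parentNode): article
After 6 (firstChild): ol
After 7 (lastChild): img
After 8 (parentNode): ol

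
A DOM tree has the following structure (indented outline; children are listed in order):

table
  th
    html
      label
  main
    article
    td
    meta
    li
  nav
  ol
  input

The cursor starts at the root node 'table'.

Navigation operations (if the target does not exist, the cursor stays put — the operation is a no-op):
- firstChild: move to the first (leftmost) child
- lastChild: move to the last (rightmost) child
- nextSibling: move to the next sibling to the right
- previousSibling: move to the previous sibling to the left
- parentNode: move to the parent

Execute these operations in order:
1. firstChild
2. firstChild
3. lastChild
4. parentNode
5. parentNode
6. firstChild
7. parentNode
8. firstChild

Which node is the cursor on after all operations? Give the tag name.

Answer: html

Derivation:
After 1 (firstChild): th
After 2 (firstChild): html
After 3 (lastChild): label
After 4 (parentNode): html
After 5 (parentNode): th
After 6 (firstChild): html
After 7 (parentNode): th
After 8 (firstChild): html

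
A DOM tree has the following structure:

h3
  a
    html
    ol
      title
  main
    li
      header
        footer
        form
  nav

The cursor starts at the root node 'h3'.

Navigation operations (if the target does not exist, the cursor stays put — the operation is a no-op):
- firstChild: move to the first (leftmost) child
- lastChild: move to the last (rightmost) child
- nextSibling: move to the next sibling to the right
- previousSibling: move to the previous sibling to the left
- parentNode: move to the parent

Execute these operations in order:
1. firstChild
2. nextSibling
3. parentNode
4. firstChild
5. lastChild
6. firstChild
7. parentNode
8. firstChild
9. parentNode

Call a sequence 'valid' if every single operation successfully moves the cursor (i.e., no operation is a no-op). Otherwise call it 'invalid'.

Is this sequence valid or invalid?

After 1 (firstChild): a
After 2 (nextSibling): main
After 3 (parentNode): h3
After 4 (firstChild): a
After 5 (lastChild): ol
After 6 (firstChild): title
After 7 (parentNode): ol
After 8 (firstChild): title
After 9 (parentNode): ol

Answer: valid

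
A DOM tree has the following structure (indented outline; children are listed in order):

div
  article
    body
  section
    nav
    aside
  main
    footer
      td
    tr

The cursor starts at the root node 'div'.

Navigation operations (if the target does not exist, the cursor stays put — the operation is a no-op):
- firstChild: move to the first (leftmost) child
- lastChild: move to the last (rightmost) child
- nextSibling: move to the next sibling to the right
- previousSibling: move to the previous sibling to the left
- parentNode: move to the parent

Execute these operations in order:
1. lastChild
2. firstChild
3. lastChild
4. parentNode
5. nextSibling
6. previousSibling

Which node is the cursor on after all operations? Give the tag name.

Answer: footer

Derivation:
After 1 (lastChild): main
After 2 (firstChild): footer
After 3 (lastChild): td
After 4 (parentNode): footer
After 5 (nextSibling): tr
After 6 (previousSibling): footer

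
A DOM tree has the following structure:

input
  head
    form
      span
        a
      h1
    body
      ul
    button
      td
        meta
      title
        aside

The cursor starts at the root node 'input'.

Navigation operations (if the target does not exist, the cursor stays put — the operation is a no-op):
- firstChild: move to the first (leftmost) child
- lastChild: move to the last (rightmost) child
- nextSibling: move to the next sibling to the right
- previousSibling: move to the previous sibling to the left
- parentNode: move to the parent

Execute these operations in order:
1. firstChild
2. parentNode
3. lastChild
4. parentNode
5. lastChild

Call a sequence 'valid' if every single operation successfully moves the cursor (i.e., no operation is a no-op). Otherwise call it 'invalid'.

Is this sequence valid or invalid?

Answer: valid

Derivation:
After 1 (firstChild): head
After 2 (parentNode): input
After 3 (lastChild): head
After 4 (parentNode): input
After 5 (lastChild): head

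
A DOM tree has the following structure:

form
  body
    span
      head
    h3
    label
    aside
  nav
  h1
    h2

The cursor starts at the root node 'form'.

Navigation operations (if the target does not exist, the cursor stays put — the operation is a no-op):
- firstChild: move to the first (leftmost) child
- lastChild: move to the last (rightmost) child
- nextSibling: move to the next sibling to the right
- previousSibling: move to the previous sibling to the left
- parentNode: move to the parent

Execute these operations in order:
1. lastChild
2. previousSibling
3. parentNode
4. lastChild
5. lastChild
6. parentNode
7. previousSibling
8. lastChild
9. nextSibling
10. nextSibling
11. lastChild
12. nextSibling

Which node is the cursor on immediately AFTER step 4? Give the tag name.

Answer: h1

Derivation:
After 1 (lastChild): h1
After 2 (previousSibling): nav
After 3 (parentNode): form
After 4 (lastChild): h1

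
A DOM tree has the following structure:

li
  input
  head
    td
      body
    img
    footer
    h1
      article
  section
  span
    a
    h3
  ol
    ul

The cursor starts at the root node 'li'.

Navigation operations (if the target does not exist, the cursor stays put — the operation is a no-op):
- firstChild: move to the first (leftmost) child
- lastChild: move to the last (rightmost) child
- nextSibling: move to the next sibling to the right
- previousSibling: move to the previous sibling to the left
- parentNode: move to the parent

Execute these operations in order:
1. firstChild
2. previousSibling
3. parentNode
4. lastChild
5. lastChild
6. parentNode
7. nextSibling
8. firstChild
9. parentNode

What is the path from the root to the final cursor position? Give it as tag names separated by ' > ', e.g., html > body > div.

After 1 (firstChild): input
After 2 (previousSibling): input (no-op, stayed)
After 3 (parentNode): li
After 4 (lastChild): ol
After 5 (lastChild): ul
After 6 (parentNode): ol
After 7 (nextSibling): ol (no-op, stayed)
After 8 (firstChild): ul
After 9 (parentNode): ol

Answer: li > ol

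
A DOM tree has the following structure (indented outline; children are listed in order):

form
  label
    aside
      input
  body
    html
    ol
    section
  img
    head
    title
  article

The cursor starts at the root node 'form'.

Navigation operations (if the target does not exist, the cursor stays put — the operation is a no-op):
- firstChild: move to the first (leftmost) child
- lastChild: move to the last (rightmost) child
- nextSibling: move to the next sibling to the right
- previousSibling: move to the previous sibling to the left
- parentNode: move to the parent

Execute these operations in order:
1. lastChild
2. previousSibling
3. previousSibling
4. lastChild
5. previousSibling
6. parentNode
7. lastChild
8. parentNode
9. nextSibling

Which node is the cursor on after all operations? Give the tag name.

Answer: img

Derivation:
After 1 (lastChild): article
After 2 (previousSibling): img
After 3 (previousSibling): body
After 4 (lastChild): section
After 5 (previousSibling): ol
After 6 (parentNode): body
After 7 (lastChild): section
After 8 (parentNode): body
After 9 (nextSibling): img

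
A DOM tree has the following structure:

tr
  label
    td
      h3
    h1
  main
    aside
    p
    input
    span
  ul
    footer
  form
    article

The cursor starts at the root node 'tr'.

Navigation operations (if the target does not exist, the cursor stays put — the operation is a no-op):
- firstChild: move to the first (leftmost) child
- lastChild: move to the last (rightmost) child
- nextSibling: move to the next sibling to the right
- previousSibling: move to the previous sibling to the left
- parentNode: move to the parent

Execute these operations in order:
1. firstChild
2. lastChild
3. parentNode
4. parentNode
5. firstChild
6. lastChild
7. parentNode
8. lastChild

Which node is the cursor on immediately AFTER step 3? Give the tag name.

Answer: label

Derivation:
After 1 (firstChild): label
After 2 (lastChild): h1
After 3 (parentNode): label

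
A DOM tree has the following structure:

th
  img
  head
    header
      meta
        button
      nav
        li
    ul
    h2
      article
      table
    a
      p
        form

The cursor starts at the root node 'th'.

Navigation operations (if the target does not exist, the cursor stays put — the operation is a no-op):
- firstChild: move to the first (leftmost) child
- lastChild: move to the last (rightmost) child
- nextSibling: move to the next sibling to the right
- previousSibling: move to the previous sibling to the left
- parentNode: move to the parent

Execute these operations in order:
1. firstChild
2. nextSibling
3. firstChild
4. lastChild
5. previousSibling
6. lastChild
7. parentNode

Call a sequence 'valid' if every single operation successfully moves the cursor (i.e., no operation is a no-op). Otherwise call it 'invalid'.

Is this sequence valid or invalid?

After 1 (firstChild): img
After 2 (nextSibling): head
After 3 (firstChild): header
After 4 (lastChild): nav
After 5 (previousSibling): meta
After 6 (lastChild): button
After 7 (parentNode): meta

Answer: valid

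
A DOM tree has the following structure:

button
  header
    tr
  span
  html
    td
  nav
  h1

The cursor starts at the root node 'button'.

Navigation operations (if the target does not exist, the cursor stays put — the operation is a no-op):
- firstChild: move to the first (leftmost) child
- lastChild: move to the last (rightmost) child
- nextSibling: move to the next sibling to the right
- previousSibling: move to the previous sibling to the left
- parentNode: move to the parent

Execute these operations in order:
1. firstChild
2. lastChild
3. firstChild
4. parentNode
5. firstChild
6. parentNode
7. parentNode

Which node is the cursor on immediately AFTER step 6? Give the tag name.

Answer: header

Derivation:
After 1 (firstChild): header
After 2 (lastChild): tr
After 3 (firstChild): tr (no-op, stayed)
After 4 (parentNode): header
After 5 (firstChild): tr
After 6 (parentNode): header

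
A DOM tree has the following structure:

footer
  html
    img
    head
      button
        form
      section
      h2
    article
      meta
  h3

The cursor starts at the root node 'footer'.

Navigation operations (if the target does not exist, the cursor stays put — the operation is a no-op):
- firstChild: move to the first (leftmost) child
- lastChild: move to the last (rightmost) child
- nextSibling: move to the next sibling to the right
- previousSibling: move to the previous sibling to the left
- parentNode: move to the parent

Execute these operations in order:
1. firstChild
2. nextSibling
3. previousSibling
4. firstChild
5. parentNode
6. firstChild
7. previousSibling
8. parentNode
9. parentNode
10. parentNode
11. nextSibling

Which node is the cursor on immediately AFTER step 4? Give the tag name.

Answer: img

Derivation:
After 1 (firstChild): html
After 2 (nextSibling): h3
After 3 (previousSibling): html
After 4 (firstChild): img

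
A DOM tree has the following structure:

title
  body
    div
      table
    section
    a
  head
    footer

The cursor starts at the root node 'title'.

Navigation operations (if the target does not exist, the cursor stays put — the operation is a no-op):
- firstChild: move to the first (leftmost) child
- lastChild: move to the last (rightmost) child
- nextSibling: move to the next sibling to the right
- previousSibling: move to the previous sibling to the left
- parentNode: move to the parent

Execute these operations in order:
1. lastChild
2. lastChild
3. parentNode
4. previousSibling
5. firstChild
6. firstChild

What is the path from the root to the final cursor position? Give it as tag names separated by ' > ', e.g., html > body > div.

Answer: title > body > div > table

Derivation:
After 1 (lastChild): head
After 2 (lastChild): footer
After 3 (parentNode): head
After 4 (previousSibling): body
After 5 (firstChild): div
After 6 (firstChild): table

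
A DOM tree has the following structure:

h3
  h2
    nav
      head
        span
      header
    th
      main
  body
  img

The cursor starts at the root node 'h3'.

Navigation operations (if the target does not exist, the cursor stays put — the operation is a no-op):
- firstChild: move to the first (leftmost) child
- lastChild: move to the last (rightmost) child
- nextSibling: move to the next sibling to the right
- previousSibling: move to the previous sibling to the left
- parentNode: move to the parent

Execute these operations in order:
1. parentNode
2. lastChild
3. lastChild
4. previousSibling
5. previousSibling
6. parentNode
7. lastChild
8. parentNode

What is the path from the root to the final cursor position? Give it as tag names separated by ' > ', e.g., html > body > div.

After 1 (parentNode): h3 (no-op, stayed)
After 2 (lastChild): img
After 3 (lastChild): img (no-op, stayed)
After 4 (previousSibling): body
After 5 (previousSibling): h2
After 6 (parentNode): h3
After 7 (lastChild): img
After 8 (parentNode): h3

Answer: h3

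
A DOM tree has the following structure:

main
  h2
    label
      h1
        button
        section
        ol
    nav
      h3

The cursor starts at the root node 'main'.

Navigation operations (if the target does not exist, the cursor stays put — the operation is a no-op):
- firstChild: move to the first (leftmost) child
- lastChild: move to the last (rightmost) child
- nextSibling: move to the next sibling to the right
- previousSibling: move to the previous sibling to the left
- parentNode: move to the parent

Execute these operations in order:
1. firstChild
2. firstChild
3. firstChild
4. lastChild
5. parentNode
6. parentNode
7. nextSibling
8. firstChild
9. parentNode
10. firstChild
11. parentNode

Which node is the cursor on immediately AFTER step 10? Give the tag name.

After 1 (firstChild): h2
After 2 (firstChild): label
After 3 (firstChild): h1
After 4 (lastChild): ol
After 5 (parentNode): h1
After 6 (parentNode): label
After 7 (nextSibling): nav
After 8 (firstChild): h3
After 9 (parentNode): nav
After 10 (firstChild): h3

Answer: h3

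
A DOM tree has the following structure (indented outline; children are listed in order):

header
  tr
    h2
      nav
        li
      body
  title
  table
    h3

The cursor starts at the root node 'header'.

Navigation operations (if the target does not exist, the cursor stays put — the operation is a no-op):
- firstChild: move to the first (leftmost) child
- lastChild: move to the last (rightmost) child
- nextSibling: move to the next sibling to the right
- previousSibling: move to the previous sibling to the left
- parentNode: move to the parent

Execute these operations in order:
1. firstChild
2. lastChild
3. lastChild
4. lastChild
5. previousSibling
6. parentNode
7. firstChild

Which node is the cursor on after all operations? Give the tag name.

Answer: nav

Derivation:
After 1 (firstChild): tr
After 2 (lastChild): h2
After 3 (lastChild): body
After 4 (lastChild): body (no-op, stayed)
After 5 (previousSibling): nav
After 6 (parentNode): h2
After 7 (firstChild): nav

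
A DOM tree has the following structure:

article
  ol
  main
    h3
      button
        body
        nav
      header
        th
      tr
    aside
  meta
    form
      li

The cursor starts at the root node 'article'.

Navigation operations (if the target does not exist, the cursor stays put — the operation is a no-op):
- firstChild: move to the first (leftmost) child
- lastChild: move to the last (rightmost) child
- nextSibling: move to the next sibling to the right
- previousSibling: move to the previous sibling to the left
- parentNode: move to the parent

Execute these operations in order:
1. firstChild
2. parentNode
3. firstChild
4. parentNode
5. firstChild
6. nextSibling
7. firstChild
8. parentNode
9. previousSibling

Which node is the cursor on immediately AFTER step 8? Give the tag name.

Answer: main

Derivation:
After 1 (firstChild): ol
After 2 (parentNode): article
After 3 (firstChild): ol
After 4 (parentNode): article
After 5 (firstChild): ol
After 6 (nextSibling): main
After 7 (firstChild): h3
After 8 (parentNode): main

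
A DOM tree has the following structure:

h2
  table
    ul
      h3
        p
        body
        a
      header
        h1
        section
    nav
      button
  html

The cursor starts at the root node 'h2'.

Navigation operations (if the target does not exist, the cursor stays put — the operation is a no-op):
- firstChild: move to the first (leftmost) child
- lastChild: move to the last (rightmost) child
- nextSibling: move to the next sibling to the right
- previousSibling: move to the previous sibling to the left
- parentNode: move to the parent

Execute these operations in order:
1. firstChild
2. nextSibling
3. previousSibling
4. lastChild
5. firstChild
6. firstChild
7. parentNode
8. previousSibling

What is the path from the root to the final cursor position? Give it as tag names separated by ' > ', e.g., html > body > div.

Answer: h2 > table > ul

Derivation:
After 1 (firstChild): table
After 2 (nextSibling): html
After 3 (previousSibling): table
After 4 (lastChild): nav
After 5 (firstChild): button
After 6 (firstChild): button (no-op, stayed)
After 7 (parentNode): nav
After 8 (previousSibling): ul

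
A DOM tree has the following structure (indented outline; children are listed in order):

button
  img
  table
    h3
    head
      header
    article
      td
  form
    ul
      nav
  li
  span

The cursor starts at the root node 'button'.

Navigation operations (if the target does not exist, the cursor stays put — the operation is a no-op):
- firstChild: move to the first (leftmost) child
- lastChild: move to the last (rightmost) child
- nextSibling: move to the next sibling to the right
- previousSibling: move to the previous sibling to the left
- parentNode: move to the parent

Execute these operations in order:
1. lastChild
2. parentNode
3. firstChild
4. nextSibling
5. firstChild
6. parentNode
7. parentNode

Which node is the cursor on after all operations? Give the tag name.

Answer: button

Derivation:
After 1 (lastChild): span
After 2 (parentNode): button
After 3 (firstChild): img
After 4 (nextSibling): table
After 5 (firstChild): h3
After 6 (parentNode): table
After 7 (parentNode): button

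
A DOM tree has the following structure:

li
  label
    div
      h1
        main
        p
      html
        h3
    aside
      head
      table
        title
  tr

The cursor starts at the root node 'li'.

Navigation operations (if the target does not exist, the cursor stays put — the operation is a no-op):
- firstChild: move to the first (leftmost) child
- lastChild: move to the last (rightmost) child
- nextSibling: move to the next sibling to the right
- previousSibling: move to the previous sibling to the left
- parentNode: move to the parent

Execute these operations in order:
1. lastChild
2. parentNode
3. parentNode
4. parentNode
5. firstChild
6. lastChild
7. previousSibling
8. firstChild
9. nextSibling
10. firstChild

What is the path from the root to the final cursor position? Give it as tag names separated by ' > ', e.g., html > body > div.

Answer: li > label > div > html > h3

Derivation:
After 1 (lastChild): tr
After 2 (parentNode): li
After 3 (parentNode): li (no-op, stayed)
After 4 (parentNode): li (no-op, stayed)
After 5 (firstChild): label
After 6 (lastChild): aside
After 7 (previousSibling): div
After 8 (firstChild): h1
After 9 (nextSibling): html
After 10 (firstChild): h3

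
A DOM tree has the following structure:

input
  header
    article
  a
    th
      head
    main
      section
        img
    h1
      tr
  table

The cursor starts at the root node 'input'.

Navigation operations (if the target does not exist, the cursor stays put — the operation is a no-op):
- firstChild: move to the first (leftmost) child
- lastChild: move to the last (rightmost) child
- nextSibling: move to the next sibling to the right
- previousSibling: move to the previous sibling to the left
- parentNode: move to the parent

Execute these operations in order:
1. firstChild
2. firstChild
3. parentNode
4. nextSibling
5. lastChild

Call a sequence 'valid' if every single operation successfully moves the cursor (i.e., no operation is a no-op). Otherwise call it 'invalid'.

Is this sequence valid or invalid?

After 1 (firstChild): header
After 2 (firstChild): article
After 3 (parentNode): header
After 4 (nextSibling): a
After 5 (lastChild): h1

Answer: valid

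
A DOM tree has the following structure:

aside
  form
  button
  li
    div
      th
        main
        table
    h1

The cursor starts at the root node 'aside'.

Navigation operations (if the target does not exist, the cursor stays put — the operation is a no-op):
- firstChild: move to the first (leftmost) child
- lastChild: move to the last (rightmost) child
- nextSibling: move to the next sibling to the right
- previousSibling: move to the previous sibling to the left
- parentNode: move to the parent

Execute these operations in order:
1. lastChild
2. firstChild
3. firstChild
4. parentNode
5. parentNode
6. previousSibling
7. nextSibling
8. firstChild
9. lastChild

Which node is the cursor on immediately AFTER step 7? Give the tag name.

After 1 (lastChild): li
After 2 (firstChild): div
After 3 (firstChild): th
After 4 (parentNode): div
After 5 (parentNode): li
After 6 (previousSibling): button
After 7 (nextSibling): li

Answer: li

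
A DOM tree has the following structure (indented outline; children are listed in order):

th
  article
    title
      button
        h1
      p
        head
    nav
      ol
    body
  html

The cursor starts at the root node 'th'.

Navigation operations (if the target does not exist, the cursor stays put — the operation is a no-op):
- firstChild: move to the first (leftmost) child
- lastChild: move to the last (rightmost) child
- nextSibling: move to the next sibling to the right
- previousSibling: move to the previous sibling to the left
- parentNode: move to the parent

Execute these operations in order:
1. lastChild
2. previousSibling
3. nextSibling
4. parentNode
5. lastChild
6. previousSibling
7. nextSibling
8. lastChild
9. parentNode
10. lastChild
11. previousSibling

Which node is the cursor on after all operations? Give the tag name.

Answer: article

Derivation:
After 1 (lastChild): html
After 2 (previousSibling): article
After 3 (nextSibling): html
After 4 (parentNode): th
After 5 (lastChild): html
After 6 (previousSibling): article
After 7 (nextSibling): html
After 8 (lastChild): html (no-op, stayed)
After 9 (parentNode): th
After 10 (lastChild): html
After 11 (previousSibling): article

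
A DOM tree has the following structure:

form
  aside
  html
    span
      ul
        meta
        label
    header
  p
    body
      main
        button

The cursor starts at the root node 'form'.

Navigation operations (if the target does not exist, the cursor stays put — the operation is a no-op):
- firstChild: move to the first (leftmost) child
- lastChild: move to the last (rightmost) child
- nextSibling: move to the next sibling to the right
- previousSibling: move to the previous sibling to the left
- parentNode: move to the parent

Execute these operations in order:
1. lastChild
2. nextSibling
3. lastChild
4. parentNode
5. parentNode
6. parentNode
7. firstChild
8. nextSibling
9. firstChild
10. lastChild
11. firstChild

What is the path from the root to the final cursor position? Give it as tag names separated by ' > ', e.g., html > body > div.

Answer: form > html > span > ul > meta

Derivation:
After 1 (lastChild): p
After 2 (nextSibling): p (no-op, stayed)
After 3 (lastChild): body
After 4 (parentNode): p
After 5 (parentNode): form
After 6 (parentNode): form (no-op, stayed)
After 7 (firstChild): aside
After 8 (nextSibling): html
After 9 (firstChild): span
After 10 (lastChild): ul
After 11 (firstChild): meta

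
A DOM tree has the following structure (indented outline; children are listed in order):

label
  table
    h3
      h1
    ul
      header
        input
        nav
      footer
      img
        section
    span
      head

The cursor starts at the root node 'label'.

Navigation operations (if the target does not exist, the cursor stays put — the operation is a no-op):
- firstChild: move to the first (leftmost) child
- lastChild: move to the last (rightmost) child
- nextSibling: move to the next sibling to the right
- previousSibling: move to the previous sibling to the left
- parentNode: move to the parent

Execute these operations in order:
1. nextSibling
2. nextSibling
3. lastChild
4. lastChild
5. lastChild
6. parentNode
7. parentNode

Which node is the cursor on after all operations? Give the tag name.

After 1 (nextSibling): label (no-op, stayed)
After 2 (nextSibling): label (no-op, stayed)
After 3 (lastChild): table
After 4 (lastChild): span
After 5 (lastChild): head
After 6 (parentNode): span
After 7 (parentNode): table

Answer: table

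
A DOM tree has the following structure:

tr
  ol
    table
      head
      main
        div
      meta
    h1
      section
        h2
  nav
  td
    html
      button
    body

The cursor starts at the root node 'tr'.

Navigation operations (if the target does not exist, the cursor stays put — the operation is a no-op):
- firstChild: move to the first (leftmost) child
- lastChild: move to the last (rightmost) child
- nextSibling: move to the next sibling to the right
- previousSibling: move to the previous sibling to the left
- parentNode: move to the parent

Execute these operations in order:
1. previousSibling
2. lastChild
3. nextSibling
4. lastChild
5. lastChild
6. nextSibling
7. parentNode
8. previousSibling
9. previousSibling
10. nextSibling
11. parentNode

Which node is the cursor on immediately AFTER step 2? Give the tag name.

Answer: td

Derivation:
After 1 (previousSibling): tr (no-op, stayed)
After 2 (lastChild): td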